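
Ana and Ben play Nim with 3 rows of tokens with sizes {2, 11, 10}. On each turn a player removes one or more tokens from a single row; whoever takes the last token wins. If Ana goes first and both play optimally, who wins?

Ana wins

Nim-sum: 2 ⊕ 11 ⊕ 10 = 3.
The nim-sum is 3 ≠ 0, so this is an N-position: the player to move can win; Ana has a winning move.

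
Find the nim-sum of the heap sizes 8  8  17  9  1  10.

19

Compute the nim-sum pairwise:
8 ^ 8 = 0
0 ^ 17 = 17
17 ^ 9 = 24
24 ^ 1 = 25
25 ^ 10 = 19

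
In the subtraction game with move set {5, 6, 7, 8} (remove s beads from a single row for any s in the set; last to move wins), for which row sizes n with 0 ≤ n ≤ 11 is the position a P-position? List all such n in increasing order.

0, 1, 2, 3, 4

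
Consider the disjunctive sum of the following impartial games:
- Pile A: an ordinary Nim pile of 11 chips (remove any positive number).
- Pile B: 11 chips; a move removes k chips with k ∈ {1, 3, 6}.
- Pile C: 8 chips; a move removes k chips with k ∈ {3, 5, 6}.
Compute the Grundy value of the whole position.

9

Pile A is a plain Nim pile of size 11, so its Grundy value is 11.
For pile B, compute g(0), g(1), … with moves {1, 3, 6}:
k:     0  1  2  3  4  5  6  7  8  9 10 11
g(k):  0  1  0  1  0  1  2  3  2  0  1  0
So g(11) = 0.
For pile C, compute g(0), g(1), … with moves {3, 5, 6}:
k:     0  1  2  3  4  5  6  7  8
g(k):  0  0  0  1  1  1  2  2  2
So g(8) = 2.
By the Sprague-Grundy theorem, the Grundy value of a sum of independent games is the XOR of the component values.
Combined value = 11 ⊕ 0 ⊕ 2 = 9.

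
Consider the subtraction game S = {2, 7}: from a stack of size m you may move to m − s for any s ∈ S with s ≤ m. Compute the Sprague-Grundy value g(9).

Grundy values for subtraction set {2, 7}:
g(0) = mex{} = 0
g(1) = mex{} = 0
g(2) = mex{0} = 1
g(3) = mex{0} = 1
g(4) = mex{1} = 0
g(5) = mex{1} = 0
g(6) = mex{0} = 1
g(7) = mex{0} = 1
g(8) = mex{0,1} = 2
g(9) = mex{1} = 0
So g(9) = 0.

0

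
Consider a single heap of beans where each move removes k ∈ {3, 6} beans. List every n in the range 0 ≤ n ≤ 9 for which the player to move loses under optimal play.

0, 1, 2, 9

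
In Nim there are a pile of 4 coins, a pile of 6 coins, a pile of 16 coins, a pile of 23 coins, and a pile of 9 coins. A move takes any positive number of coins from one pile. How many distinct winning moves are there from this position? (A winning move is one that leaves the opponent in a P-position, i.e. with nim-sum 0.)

1

Nim-sum: 4 ^ 6 ^ 16 ^ 23 ^ 9 = 12.
The overall nim-sum is X = 12. A pile of size p has a winning move iff p XOR X < p (reduce it to p XOR X).
  4: 4 XOR 12 = 8 ≥ 4 — no move.
  6: 6 XOR 12 = 10 ≥ 6 — no move.
  16: 16 XOR 12 = 28 ≥ 16 — no move.
  23: 23 XOR 12 = 27 ≥ 23 — no move.
  9: 9 XOR 12 = 5 < 9 — winning move (to 5).
That gives 1 winning move.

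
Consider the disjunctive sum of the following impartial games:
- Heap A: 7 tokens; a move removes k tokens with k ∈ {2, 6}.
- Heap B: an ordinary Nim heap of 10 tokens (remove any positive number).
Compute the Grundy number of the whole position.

11

For heap A, compute g(0), g(1), … with moves {2, 6}:
k:     0  1  2  3  4  5  6  7
g(k):  0  0  1  1  0  0  1  1
So g(7) = 1.
Heap B is a plain Nim heap of size 10, so its Grundy value is 10.
By the Sprague-Grundy theorem, the Grundy value of a sum of independent games is the XOR of the component values.
Combined value = 1 XOR 10 = 11.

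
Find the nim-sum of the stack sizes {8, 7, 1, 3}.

13

Bitwise XOR of the heap sizes:
  1000  (8)
  0111  (7)
  0001  (1)
  0011  (3)
  ----
  1101  (13)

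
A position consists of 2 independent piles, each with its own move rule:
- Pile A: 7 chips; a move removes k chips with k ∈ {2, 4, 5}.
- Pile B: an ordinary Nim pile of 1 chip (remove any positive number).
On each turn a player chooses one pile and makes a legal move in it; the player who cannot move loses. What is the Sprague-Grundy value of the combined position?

1

For pile A, compute g(0), g(1), … with moves {2, 4, 5}:
k:     0  1  2  3  4  5  6  7
g(k):  0  0  1  1  2  2  3  0
So g(7) = 0.
Pile B is a plain Nim pile of size 1, so its Grundy value is 1.
The value of a disjunctive sum is the nim-sum of the parts.
Combined value = 0 ⊕ 1 = 1.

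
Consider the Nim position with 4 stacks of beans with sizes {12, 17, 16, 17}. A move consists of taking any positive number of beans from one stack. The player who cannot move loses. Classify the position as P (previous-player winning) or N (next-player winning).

N-position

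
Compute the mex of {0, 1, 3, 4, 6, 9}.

2

The values 0, 1 are all present; 2 is the first non-negative integer missing from the set.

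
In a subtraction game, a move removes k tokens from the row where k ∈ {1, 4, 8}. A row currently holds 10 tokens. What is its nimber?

Compute g(0), g(1), … for moves {1, 4, 8}:
g(0) = mex{} = 0
g(1) = mex{0} = 1
g(2) = mex{1} = 0
g(3) = mex{0} = 1
g(4) = mex{0,1} = 2
g(5) = mex{1,2} = 0
g(6) = mex{0} = 1
g(7) = mex{1} = 0
g(8) = mex{0,2} = 1
g(9) = mex{0,1} = 2
g(10) = mex{0,1,2} = 3
So g(10) = 3.

3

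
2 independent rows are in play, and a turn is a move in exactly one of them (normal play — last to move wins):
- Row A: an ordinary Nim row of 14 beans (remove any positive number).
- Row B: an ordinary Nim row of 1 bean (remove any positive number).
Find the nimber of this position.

15

Row A is a plain Nim row of size 14, so its Grundy value is 14.
Row B is a plain Nim row of size 1, so its Grundy value is 1.
The value of a disjunctive sum is the nim-sum of the parts.
Combined value = 14 XOR 1 = 15.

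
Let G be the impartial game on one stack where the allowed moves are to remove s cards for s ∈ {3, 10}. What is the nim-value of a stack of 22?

Compute g(0), g(1), … for moves {3, 10}:
k:     0  1  2  3  4  5  6  7  8  9 10 11 12 13 14 15 16 17 18 19 20 21 22
g(k):  0  0  0  1  1  1  0  0  0  1  1  1  2  0  0  0  1  1  1  0  0  0  1
So g(22) = 1.

1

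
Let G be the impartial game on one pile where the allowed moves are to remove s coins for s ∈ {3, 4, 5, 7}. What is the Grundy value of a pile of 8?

2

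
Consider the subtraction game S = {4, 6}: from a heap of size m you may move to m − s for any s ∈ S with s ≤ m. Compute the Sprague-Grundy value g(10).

0

Build the Grundy sequence with g(k) = mex{g(k−s) : s ∈ {4, 6}, s ≤ k}:
g(0) = mex{} = 0
g(1) = mex{} = 0
g(2) = mex{} = 0
g(3) = mex{} = 0
g(4) = mex{0} = 1
g(5) = mex{0} = 1
g(6) = mex{0} = 1
g(7) = mex{0} = 1
g(8) = mex{0,1} = 2
g(9) = mex{0,1} = 2
g(10) = mex{1} = 0
So g(10) = 0.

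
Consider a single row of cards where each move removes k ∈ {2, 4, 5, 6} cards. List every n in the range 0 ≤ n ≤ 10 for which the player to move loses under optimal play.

Grundy values for subtraction set {2, 4, 5, 6}:
k:     0  1  2  3  4  5  6  7  8  9 10
g(k):  0  0  1  1  2  2  3  3  0  0  1
The P-positions (g = 0) in 0..10 are 0, 1, 8, 9.

0, 1, 8, 9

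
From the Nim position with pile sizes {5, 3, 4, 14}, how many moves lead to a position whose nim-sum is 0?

1

Compute the nim-sum pairwise:
5 XOR 3 = 6
6 XOR 4 = 2
2 XOR 14 = 12
The overall nim-sum is X = 12. A pile of size p has a winning move iff p XOR X < p (reduce it to p XOR X).
  5: 5 XOR 12 = 9 ≥ 5 — no move.
  3: 3 XOR 12 = 15 ≥ 3 — no move.
  4: 4 XOR 12 = 8 ≥ 4 — no move.
  14: 14 XOR 12 = 2 < 14 — winning move (to 2).
That gives 1 winning move.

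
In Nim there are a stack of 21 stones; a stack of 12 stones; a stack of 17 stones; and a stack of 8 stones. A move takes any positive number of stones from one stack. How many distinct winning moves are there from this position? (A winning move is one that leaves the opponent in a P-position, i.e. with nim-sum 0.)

0

Nim-sum: 21 ⊕ 12 ⊕ 17 ⊕ 8 = 0.
The nim-sum is already 0, so every move leaves a nonzero nim-sum — there are no winning moves.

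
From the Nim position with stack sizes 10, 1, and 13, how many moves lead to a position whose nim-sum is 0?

1

Bitwise XOR of the heap sizes:
  1010  (10)
  0001  (1)
  1101  (13)
  ----
  0110  (6)
The overall nim-sum is X = 6. A stack of size p has a winning move iff p XOR X < p (reduce it to p XOR X).
  10: 10 XOR 6 = 12 ≥ 10 — no move.
  1: 1 XOR 6 = 7 ≥ 1 — no move.
  13: 13 XOR 6 = 11 < 13 — winning move (to 11).
That gives 1 winning move.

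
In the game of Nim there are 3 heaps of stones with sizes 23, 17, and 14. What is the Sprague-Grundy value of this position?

Nim-sum: 23 ^ 17 ^ 14 = 8.

8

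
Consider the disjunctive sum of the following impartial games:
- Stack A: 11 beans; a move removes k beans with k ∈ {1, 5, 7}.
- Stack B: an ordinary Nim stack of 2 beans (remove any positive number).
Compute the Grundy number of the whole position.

For stack A, compute g(0), g(1), … with moves {1, 5, 7}:
g(0) = mex{} = 0
g(1) = mex{0} = 1
g(2) = mex{1} = 0
g(3) = mex{0} = 1
g(4) = mex{1} = 0
g(5) = mex{0} = 1
g(6) = mex{1} = 0
g(7) = mex{0} = 1
g(8) = mex{1} = 0
g(9) = mex{0} = 1
g(10) = mex{1} = 0
g(11) = mex{0} = 1
So g(11) = 1.
Stack B is a plain Nim stack of size 2, so its Grundy value is 2.
By the Sprague-Grundy theorem, the Grundy value of a sum of independent games is the XOR of the component values.
Combined value = 1 XOR 2 = 3.

3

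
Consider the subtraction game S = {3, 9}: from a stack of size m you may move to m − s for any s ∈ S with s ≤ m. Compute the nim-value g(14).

0

Build the Grundy sequence with g(k) = mex{g(k−s) : s ∈ {3, 9}, s ≤ k}:
g(0) = mex{} = 0
g(1) = mex{} = 0
g(2) = mex{} = 0
g(3) = mex{0} = 1
g(4) = mex{0} = 1
g(5) = mex{0} = 1
g(6) = mex{1} = 0
g(7) = mex{1} = 0
g(8) = mex{1} = 0
g(9) = mex{0} = 1
g(10) = mex{0} = 1
g(11) = mex{0} = 1
g(12) = mex{1} = 0
g(13) = mex{1} = 0
g(14) = mex{1} = 0
So g(14) = 0.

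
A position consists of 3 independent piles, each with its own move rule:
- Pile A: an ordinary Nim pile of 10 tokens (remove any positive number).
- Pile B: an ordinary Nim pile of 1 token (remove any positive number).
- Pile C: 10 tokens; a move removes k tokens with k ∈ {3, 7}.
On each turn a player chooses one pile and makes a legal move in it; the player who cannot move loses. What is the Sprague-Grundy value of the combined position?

Pile A is a plain Nim pile of size 10, so its Grundy value is 10.
Pile B is a plain Nim pile of size 1, so its Grundy value is 1.
For pile C, compute g(0), g(1), … with moves {3, 7}:
g(0) = mex{} = 0
g(1) = mex{} = 0
g(2) = mex{} = 0
g(3) = mex{0} = 1
g(4) = mex{0} = 1
g(5) = mex{0} = 1
g(6) = mex{1} = 0
g(7) = mex{0,1} = 2
g(8) = mex{0,1} = 2
g(9) = mex{0} = 1
g(10) = mex{1,2} = 0
So g(10) = 0.
The value of a disjunctive sum is the nim-sum of the parts.
Combined value = 10 XOR 1 XOR 0 = 11.

11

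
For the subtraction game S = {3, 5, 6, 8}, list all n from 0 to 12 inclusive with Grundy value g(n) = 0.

0, 1, 2, 11, 12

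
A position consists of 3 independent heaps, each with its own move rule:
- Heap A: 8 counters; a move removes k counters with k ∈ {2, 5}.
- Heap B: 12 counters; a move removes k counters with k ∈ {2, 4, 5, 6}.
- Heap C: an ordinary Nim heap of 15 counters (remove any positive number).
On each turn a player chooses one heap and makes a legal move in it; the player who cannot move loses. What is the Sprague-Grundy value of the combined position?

Build the Grundy sequence for heap A with g(k) = mex{g(k−s) : s ∈ {2, 5}, s ≤ k}:
g(0) = mex{} = 0
g(1) = mex{} = 0
g(2) = mex{0} = 1
g(3) = mex{0} = 1
g(4) = mex{1} = 0
g(5) = mex{0,1} = 2
g(6) = mex{0} = 1
g(7) = mex{1,2} = 0
g(8) = mex{1} = 0
So g(8) = 0.
Build the Grundy sequence for heap B with g(k) = mex{g(k−s) : s ∈ {2, 4, 5, 6}, s ≤ k}:
k:     0  1  2  3  4  5  6  7  8  9 10 11 12
g(k):  0  0  1  1  2  2  3  3  0  0  1  1  2
So g(12) = 2.
Heap C is a plain Nim heap of size 15, so its Grundy value is 15.
By the Sprague-Grundy theorem, the Grundy value of a sum of independent games is the XOR of the component values.
Combined value = 0 ⊕ 2 ⊕ 15 = 13.

13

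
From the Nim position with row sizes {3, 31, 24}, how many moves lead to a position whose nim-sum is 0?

Write each in binary and XOR column by column:
  00011  (3)
  11111  (31)
  11000  (24)
  -----
  00100  (4)
The overall nim-sum is X = 4. A row of size p has a winning move iff p XOR X < p (reduce it to p XOR X).
  3: 3 XOR 4 = 7 ≥ 3 — no move.
  31: 31 XOR 4 = 27 < 31 — winning move (to 27).
  24: 24 XOR 4 = 28 ≥ 24 — no move.
That gives 1 winning move.

1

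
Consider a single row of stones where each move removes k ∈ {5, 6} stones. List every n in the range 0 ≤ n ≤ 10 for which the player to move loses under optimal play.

0, 1, 2, 3, 4

Grundy values for subtraction set {5, 6}:
g(0) = mex{} = 0
g(1) = mex{} = 0
g(2) = mex{} = 0
g(3) = mex{} = 0
g(4) = mex{} = 0
g(5) = mex{0} = 1
g(6) = mex{0} = 1
g(7) = mex{0} = 1
g(8) = mex{0} = 1
g(9) = mex{0} = 1
g(10) = mex{0,1} = 2
The P-positions (g = 0) in 0..10 are 0, 1, 2, 3, 4.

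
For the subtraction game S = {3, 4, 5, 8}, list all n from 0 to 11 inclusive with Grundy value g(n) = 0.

0, 1, 2, 11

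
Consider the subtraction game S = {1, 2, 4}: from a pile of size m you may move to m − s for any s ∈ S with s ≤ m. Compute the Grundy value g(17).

2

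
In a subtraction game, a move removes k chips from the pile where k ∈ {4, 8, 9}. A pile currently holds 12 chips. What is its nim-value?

3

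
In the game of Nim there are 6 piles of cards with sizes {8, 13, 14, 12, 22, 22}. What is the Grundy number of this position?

7

Compute the nim-sum pairwise:
8 ⊕ 13 = 5
5 ⊕ 14 = 11
11 ⊕ 12 = 7
7 ⊕ 22 = 17
17 ⊕ 22 = 7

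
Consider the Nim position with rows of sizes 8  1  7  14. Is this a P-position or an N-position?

P-position

Nim-sum: 8 XOR 1 XOR 7 XOR 14 = 0.
The nim-sum is 0, so this is a P-position: the player to move is in a losing position under optimal play.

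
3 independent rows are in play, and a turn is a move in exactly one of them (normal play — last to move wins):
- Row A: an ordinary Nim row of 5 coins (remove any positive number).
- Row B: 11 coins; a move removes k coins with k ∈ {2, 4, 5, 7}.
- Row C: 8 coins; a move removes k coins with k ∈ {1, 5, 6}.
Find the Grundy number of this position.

6

Row A is a plain Nim row of size 5, so its Grundy value is 5.
Build the Grundy sequence for row B with g(k) = mex{g(k−s) : s ∈ {2, 4, 5, 7}, s ≤ k}:
g(0) = mex{} = 0
g(1) = mex{} = 0
g(2) = mex{0} = 1
g(3) = mex{0} = 1
g(4) = mex{0,1} = 2
g(5) = mex{0,1} = 2
g(6) = mex{0,1,2} = 3
g(7) = mex{0,1,2} = 3
g(8) = mex{0,1,2,3} = 4
g(9) = mex{1,2,3} = 0
g(10) = mex{1,2,3,4} = 0
g(11) = mex{0,2,3} = 1
So g(11) = 1.
Grundy values for row C (subtraction set {1, 5, 6}):
k:     0  1  2  3  4  5  6  7  8
g(k):  0  1  0  1  0  1  2  3  2
So g(8) = 2.
The value of a disjunctive sum is the nim-sum of the parts.
Combined value = 5 ⊕ 1 ⊕ 2 = 6.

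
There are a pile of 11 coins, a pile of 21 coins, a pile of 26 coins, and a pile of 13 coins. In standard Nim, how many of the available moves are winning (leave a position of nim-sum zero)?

Compute the nim-sum pairwise:
11 XOR 21 = 30
30 XOR 26 = 4
4 XOR 13 = 9
The overall nim-sum is X = 9. A pile of size p has a winning move iff p XOR X < p (reduce it to p XOR X).
  11: 11 XOR 9 = 2 < 11 — winning move (to 2).
  21: 21 XOR 9 = 28 ≥ 21 — no move.
  26: 26 XOR 9 = 19 < 26 — winning move (to 19).
  13: 13 XOR 9 = 4 < 13 — winning move (to 4).
That gives 3 winning moves.

3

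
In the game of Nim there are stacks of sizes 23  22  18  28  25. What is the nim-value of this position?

In binary:
  10111  (23)
  10110  (22)
  10010  (18)
  11100  (28)
  11001  (25)
  -----
  10110  (22)

22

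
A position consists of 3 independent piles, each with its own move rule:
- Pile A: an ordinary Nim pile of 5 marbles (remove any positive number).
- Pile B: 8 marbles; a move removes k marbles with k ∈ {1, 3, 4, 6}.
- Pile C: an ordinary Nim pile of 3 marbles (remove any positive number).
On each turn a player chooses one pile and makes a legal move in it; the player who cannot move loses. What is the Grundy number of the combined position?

7

Pile A is a plain Nim pile of size 5, so its Grundy value is 5.
Build the Grundy sequence for pile B with g(k) = mex{g(k−s) : s ∈ {1, 3, 4, 6}, s ≤ k}:
k:     0  1  2  3  4  5  6  7  8
g(k):  0  1  0  1  2  3  2  0  1
So g(8) = 1.
Pile C is a plain Nim pile of size 3, so its Grundy value is 3.
By the Sprague-Grundy theorem, the Grundy value of a sum of independent games is the XOR of the component values.
Combined value = 5 XOR 1 XOR 3 = 7.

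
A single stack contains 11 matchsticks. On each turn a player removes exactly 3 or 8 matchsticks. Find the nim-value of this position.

Compute g(0), g(1), … for moves {3, 8}:
k:     0  1  2  3  4  5  6  7  8  9 10 11
g(k):  0  0  0  1  1  1  0  0  2  1  1  0
So g(11) = 0.

0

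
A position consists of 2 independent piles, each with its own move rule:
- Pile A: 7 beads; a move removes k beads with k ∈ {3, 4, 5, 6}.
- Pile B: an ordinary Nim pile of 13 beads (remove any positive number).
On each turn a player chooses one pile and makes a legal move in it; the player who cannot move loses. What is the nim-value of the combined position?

15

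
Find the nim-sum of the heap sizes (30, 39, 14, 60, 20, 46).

49

Compute the nim-sum pairwise:
30 ⊕ 39 = 57
57 ⊕ 14 = 55
55 ⊕ 60 = 11
11 ⊕ 20 = 31
31 ⊕ 46 = 49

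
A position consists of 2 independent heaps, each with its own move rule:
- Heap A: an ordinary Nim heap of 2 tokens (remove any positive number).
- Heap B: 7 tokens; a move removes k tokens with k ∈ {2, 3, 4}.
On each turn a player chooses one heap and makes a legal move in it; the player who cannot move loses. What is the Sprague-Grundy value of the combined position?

Heap A is a plain Nim heap of size 2, so its Grundy value is 2.
Grundy values for heap B (subtraction set {2, 3, 4}):
g(0) = mex{} = 0
g(1) = mex{} = 0
g(2) = mex{0} = 1
g(3) = mex{0} = 1
g(4) = mex{0,1} = 2
g(5) = mex{0,1} = 2
g(6) = mex{1,2} = 0
g(7) = mex{1,2} = 0
So g(7) = 0.
By the Sprague-Grundy theorem, the Grundy value of a sum of independent games is the XOR of the component values.
Combined value = 2 XOR 0 = 2.

2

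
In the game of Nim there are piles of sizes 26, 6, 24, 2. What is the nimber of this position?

Compute the nim-sum pairwise:
26 ⊕ 6 = 28
28 ⊕ 24 = 4
4 ⊕ 2 = 6

6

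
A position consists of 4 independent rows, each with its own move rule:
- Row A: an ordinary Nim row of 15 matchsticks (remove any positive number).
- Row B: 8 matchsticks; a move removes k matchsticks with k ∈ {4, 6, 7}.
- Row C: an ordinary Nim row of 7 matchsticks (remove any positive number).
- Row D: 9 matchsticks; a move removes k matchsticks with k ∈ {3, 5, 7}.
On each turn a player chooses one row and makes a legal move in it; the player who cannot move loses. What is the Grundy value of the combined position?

9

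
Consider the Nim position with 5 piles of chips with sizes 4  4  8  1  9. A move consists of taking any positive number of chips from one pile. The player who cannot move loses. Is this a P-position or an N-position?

Bitwise XOR of the heap sizes:
  0100  (4)
  0100  (4)
  1000  (8)
  0001  (1)
  1001  (9)
  ----
  0000  (0)
The nim-sum is 0, so this is a P-position: the player to move is in a losing position under optimal play.

P-position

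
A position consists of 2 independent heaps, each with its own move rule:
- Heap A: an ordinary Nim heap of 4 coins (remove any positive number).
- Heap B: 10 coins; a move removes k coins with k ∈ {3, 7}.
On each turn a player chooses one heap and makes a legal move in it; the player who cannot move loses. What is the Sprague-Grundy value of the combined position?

4

Heap A is a plain Nim heap of size 4, so its Grundy value is 4.
Grundy values for heap B (subtraction set {3, 7}):
g(0) = mex{} = 0
g(1) = mex{} = 0
g(2) = mex{} = 0
g(3) = mex{0} = 1
g(4) = mex{0} = 1
g(5) = mex{0} = 1
g(6) = mex{1} = 0
g(7) = mex{0,1} = 2
g(8) = mex{0,1} = 2
g(9) = mex{0} = 1
g(10) = mex{1,2} = 0
So g(10) = 0.
By the Sprague-Grundy theorem, the Grundy value of a sum of independent games is the XOR of the component values.
Combined value = 4 XOR 0 = 4.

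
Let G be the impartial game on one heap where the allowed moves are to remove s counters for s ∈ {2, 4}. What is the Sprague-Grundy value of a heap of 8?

1

Compute g(0), g(1), … for moves {2, 4}:
g(0) = mex{} = 0
g(1) = mex{} = 0
g(2) = mex{0} = 1
g(3) = mex{0} = 1
g(4) = mex{0,1} = 2
g(5) = mex{0,1} = 2
g(6) = mex{1,2} = 0
g(7) = mex{1,2} = 0
g(8) = mex{0,2} = 1
So g(8) = 1.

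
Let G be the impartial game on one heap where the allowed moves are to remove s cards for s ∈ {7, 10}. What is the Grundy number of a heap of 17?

Compute g(0), g(1), … for moves {7, 10}:
k:     0  1  2  3  4  5  6  7  8  9 10 11 12 13 14 15 16 17
g(k):  0  0  0  0  0  0  0  1  1  1  1  1  1  1  2  2  2  0
So g(17) = 0.

0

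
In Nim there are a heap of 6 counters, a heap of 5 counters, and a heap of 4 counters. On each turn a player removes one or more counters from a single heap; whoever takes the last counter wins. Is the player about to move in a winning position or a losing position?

Winning position

Bitwise XOR of the heap sizes:
  110  (6)
  101  (5)
  100  (4)
  ---
  111  (7)
The nim-sum is 7 ≠ 0, so this is an N-position: the player to move can win.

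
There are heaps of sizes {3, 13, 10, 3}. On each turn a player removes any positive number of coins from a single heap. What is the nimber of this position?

Nim-sum: 3 XOR 13 XOR 10 XOR 3 = 7.

7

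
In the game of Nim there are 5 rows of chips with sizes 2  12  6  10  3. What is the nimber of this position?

1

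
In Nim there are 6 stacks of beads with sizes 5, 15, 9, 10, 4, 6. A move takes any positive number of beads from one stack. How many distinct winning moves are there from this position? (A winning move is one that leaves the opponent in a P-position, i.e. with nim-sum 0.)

3

Bitwise XOR of the heap sizes:
  0101  (5)
  1111  (15)
  1001  (9)
  1010  (10)
  0100  (4)
  0110  (6)
  ----
  1011  (11)
The overall nim-sum is X = 11. A stack of size p has a winning move iff p XOR X < p (reduce it to p XOR X).
  5: 5 XOR 11 = 14 ≥ 5 — no move.
  15: 15 XOR 11 = 4 < 15 — winning move (to 4).
  9: 9 XOR 11 = 2 < 9 — winning move (to 2).
  10: 10 XOR 11 = 1 < 10 — winning move (to 1).
  4: 4 XOR 11 = 15 ≥ 4 — no move.
  6: 6 XOR 11 = 13 ≥ 6 — no move.
That gives 3 winning moves.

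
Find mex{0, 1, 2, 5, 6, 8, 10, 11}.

3

The values 0, 1, 2 are all present; 3 is the first non-negative integer missing from the set.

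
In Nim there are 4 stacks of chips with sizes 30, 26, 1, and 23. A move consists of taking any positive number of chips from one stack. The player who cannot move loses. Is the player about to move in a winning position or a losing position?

Write each in binary and XOR column by column:
  11110  (30)
  11010  (26)
  00001  (1)
  10111  (23)
  -----
  10010  (18)
The nim-sum is 18 ≠ 0, so this is an N-position: the player to move can win.

Winning position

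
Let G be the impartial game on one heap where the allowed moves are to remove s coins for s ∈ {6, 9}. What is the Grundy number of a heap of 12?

Grundy values for subtraction set {6, 9}:
k:     0  1  2  3  4  5  6  7  8  9 10 11 12
g(k):  0  0  0  0  0  0  1  1  1  1  1  1  2
So g(12) = 2.

2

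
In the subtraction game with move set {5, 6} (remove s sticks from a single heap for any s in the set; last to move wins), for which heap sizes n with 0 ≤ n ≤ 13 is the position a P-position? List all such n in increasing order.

0, 1, 2, 3, 4, 11, 12, 13

Build the Grundy sequence with g(k) = mex{g(k−s) : s ∈ {5, 6}, s ≤ k}:
g(0) = mex{} = 0
g(1) = mex{} = 0
g(2) = mex{} = 0
g(3) = mex{} = 0
g(4) = mex{} = 0
g(5) = mex{0} = 1
g(6) = mex{0} = 1
g(7) = mex{0} = 1
g(8) = mex{0} = 1
g(9) = mex{0} = 1
g(10) = mex{0,1} = 2
g(11) = mex{1} = 0
g(12) = mex{1} = 0
g(13) = mex{1} = 0
The P-positions (g = 0) in 0..13 are 0, 1, 2, 3, 4, 11, 12, 13.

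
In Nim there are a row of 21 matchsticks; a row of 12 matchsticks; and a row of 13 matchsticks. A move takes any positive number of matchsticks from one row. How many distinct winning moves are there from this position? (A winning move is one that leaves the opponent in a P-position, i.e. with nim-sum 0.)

Nim-sum: 21 ⊕ 12 ⊕ 13 = 20.
The overall nim-sum is X = 20. A row of size p has a winning move iff p XOR X < p (reduce it to p XOR X).
  21: 21 XOR 20 = 1 < 21 — winning move (to 1).
  12: 12 XOR 20 = 24 ≥ 12 — no move.
  13: 13 XOR 20 = 25 ≥ 13 — no move.
That gives 1 winning move.

1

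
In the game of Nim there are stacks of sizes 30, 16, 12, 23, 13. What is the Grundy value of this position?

Nim-sum: 30 ⊕ 16 ⊕ 12 ⊕ 23 ⊕ 13 = 24.

24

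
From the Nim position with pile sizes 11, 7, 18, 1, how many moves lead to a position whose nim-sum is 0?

Nim-sum: 11 ⊕ 7 ⊕ 18 ⊕ 1 = 31.
The overall nim-sum is X = 31. A pile of size p has a winning move iff p XOR X < p (reduce it to p XOR X).
  11: 11 XOR 31 = 20 ≥ 11 — no move.
  7: 7 XOR 31 = 24 ≥ 7 — no move.
  18: 18 XOR 31 = 13 < 18 — winning move (to 13).
  1: 1 XOR 31 = 30 ≥ 1 — no move.
That gives 1 winning move.

1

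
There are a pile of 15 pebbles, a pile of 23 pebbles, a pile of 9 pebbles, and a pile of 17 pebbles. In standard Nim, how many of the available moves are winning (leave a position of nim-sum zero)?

0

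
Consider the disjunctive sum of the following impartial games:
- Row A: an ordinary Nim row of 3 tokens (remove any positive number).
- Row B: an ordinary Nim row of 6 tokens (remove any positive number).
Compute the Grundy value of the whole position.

5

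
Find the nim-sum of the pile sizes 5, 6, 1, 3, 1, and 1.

1

Nim-sum: 5 ^ 6 ^ 1 ^ 3 ^ 1 ^ 1 = 1.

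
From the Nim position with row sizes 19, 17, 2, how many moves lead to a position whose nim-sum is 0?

0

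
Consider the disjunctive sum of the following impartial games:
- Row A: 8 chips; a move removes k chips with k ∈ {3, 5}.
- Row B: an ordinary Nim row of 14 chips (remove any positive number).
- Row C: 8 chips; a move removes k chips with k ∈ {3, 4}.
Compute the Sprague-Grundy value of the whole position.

14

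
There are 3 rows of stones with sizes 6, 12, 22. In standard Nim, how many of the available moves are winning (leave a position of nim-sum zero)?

1

Compute the nim-sum pairwise:
6 XOR 12 = 10
10 XOR 22 = 28
The overall nim-sum is X = 28. A row of size p has a winning move iff p XOR X < p (reduce it to p XOR X).
  6: 6 XOR 28 = 26 ≥ 6 — no move.
  12: 12 XOR 28 = 16 ≥ 12 — no move.
  22: 22 XOR 28 = 10 < 22 — winning move (to 10).
That gives 1 winning move.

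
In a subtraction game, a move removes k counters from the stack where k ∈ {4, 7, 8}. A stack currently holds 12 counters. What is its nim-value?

0

Build the Grundy sequence with g(k) = mex{g(k−s) : s ∈ {4, 7, 8}, s ≤ k}:
g(0) = mex{} = 0
g(1) = mex{} = 0
g(2) = mex{} = 0
g(3) = mex{} = 0
g(4) = mex{0} = 1
g(5) = mex{0} = 1
g(6) = mex{0} = 1
g(7) = mex{0} = 1
g(8) = mex{0,1} = 2
g(9) = mex{0,1} = 2
g(10) = mex{0,1} = 2
g(11) = mex{0,1} = 2
g(12) = mex{1,2} = 0
So g(12) = 0.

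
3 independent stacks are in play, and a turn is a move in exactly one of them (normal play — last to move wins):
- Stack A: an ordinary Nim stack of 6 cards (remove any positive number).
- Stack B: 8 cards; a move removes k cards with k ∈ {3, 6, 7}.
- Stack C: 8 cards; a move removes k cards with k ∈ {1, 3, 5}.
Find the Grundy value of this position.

Stack A is a plain Nim stack of size 6, so its Grundy value is 6.
Build the Grundy sequence for stack B with g(k) = mex{g(k−s) : s ∈ {3, 6, 7}, s ≤ k}:
k:     0  1  2  3  4  5  6  7  8
g(k):  0  0  0  1  1  1  2  2  2
So g(8) = 2.
Build the Grundy sequence for stack C with g(k) = mex{g(k−s) : s ∈ {1, 3, 5}, s ≤ k}:
k:     0  1  2  3  4  5  6  7  8
g(k):  0  1  0  1  0  1  0  1  0
So g(8) = 0.
By the Sprague-Grundy theorem, the Grundy value of a sum of independent games is the XOR of the component values.
Combined value = 6 XOR 2 XOR 0 = 4.

4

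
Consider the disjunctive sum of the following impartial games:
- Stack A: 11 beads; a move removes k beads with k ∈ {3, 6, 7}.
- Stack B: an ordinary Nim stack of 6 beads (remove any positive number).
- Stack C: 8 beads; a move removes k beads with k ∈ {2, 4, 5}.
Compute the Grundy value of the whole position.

Build the Grundy sequence for stack A with g(k) = mex{g(k−s) : s ∈ {3, 6, 7}, s ≤ k}:
k:     0  1  2  3  4  5  6  7  8  9 10 11
g(k):  0  0  0  1  1  1  2  2  2  3  0  0
So g(11) = 0.
Stack B is a plain Nim stack of size 6, so its Grundy value is 6.
For stack C, compute g(0), g(1), … with moves {2, 4, 5}:
g(0) = mex{} = 0
g(1) = mex{} = 0
g(2) = mex{0} = 1
g(3) = mex{0} = 1
g(4) = mex{0,1} = 2
g(5) = mex{0,1} = 2
g(6) = mex{0,1,2} = 3
g(7) = mex{1,2} = 0
g(8) = mex{1,2,3} = 0
So g(8) = 0.
The value of a disjunctive sum is the nim-sum of the parts.
Combined value = 0 ⊕ 6 ⊕ 0 = 6.

6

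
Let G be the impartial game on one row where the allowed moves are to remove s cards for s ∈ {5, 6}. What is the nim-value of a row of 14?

0

Build the Grundy sequence with g(k) = mex{g(k−s) : s ∈ {5, 6}, s ≤ k}:
g(0) = mex{} = 0
g(1) = mex{} = 0
g(2) = mex{} = 0
g(3) = mex{} = 0
g(4) = mex{} = 0
g(5) = mex{0} = 1
g(6) = mex{0} = 1
g(7) = mex{0} = 1
g(8) = mex{0} = 1
g(9) = mex{0} = 1
g(10) = mex{0,1} = 2
g(11) = mex{1} = 0
g(12) = mex{1} = 0
g(13) = mex{1} = 0
g(14) = mex{1} = 0
So g(14) = 0.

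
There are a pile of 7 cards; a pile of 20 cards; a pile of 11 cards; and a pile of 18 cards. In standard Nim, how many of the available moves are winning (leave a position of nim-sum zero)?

1

Compute the nim-sum pairwise:
7 ^ 20 = 19
19 ^ 11 = 24
24 ^ 18 = 10
The overall nim-sum is X = 10. A pile of size p has a winning move iff p XOR X < p (reduce it to p XOR X).
  7: 7 XOR 10 = 13 ≥ 7 — no move.
  20: 20 XOR 10 = 30 ≥ 20 — no move.
  11: 11 XOR 10 = 1 < 11 — winning move (to 1).
  18: 18 XOR 10 = 24 ≥ 18 — no move.
That gives 1 winning move.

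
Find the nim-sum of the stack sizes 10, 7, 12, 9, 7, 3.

12

Nim-sum: 10 ⊕ 7 ⊕ 12 ⊕ 9 ⊕ 7 ⊕ 3 = 12.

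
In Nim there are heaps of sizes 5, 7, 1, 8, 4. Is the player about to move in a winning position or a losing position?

Winning position

Nim-sum: 5 XOR 7 XOR 1 XOR 8 XOR 4 = 15.
The nim-sum is 15 ≠ 0, so this is an N-position: the player to move can win.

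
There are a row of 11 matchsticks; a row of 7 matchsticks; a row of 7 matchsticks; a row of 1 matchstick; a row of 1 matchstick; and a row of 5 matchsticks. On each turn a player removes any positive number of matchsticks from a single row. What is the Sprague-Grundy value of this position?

14

Compute the nim-sum pairwise:
11 ⊕ 7 = 12
12 ⊕ 7 = 11
11 ⊕ 1 = 10
10 ⊕ 1 = 11
11 ⊕ 5 = 14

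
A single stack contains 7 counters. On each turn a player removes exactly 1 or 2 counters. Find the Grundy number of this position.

1

Compute g(0), g(1), … for moves {1, 2}:
k:     0  1  2  3  4  5  6  7
g(k):  0  1  2  0  1  2  0  1
So g(7) = 1.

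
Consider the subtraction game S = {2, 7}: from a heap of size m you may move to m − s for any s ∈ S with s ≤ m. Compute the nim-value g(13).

0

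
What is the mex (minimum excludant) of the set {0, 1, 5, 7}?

2

The values 0, 1 are all present; 2 is the first non-negative integer missing from the set.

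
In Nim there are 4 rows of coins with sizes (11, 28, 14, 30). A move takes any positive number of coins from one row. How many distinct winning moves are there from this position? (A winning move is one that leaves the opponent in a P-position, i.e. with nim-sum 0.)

Write each in binary and XOR column by column:
  01011  (11)
  11100  (28)
  01110  (14)
  11110  (30)
  -----
  00111  (7)
The overall nim-sum is X = 7. A row of size p has a winning move iff p XOR X < p (reduce it to p XOR X).
  11: 11 XOR 7 = 12 ≥ 11 — no move.
  28: 28 XOR 7 = 27 < 28 — winning move (to 27).
  14: 14 XOR 7 = 9 < 14 — winning move (to 9).
  30: 30 XOR 7 = 25 < 30 — winning move (to 25).
That gives 3 winning moves.

3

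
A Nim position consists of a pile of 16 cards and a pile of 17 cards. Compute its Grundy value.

Compute the nim-sum pairwise:
16 ⊕ 17 = 1

1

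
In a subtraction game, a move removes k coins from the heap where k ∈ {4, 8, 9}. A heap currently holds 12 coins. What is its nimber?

Grundy values for subtraction set {4, 8, 9}:
g(0) = mex{} = 0
g(1) = mex{} = 0
g(2) = mex{} = 0
g(3) = mex{} = 0
g(4) = mex{0} = 1
g(5) = mex{0} = 1
g(6) = mex{0} = 1
g(7) = mex{0} = 1
g(8) = mex{0,1} = 2
g(9) = mex{0,1} = 2
g(10) = mex{0,1} = 2
g(11) = mex{0,1} = 2
g(12) = mex{0,1,2} = 3
So g(12) = 3.

3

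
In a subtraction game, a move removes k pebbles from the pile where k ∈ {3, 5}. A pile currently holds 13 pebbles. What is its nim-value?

1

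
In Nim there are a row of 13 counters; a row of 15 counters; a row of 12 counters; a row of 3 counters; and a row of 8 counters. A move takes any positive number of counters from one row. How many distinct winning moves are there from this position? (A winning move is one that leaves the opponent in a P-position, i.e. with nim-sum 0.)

3

Compute the nim-sum pairwise:
13 ⊕ 15 = 2
2 ⊕ 12 = 14
14 ⊕ 3 = 13
13 ⊕ 8 = 5
The overall nim-sum is X = 5. A row of size p has a winning move iff p XOR X < p (reduce it to p XOR X).
  13: 13 XOR 5 = 8 < 13 — winning move (to 8).
  15: 15 XOR 5 = 10 < 15 — winning move (to 10).
  12: 12 XOR 5 = 9 < 12 — winning move (to 9).
  3: 3 XOR 5 = 6 ≥ 3 — no move.
  8: 8 XOR 5 = 13 ≥ 8 — no move.
That gives 3 winning moves.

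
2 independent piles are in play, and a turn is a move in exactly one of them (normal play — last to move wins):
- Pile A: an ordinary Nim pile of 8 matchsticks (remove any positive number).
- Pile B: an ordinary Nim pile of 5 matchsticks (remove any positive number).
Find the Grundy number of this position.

13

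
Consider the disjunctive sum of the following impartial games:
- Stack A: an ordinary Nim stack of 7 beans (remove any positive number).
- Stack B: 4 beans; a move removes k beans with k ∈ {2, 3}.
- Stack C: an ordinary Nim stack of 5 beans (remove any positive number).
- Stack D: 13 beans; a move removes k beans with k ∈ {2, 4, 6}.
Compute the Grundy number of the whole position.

Stack A is a plain Nim stack of size 7, so its Grundy value is 7.
Grundy values for stack B (subtraction set {2, 3}):
k:     0  1  2  3  4
g(k):  0  0  1  1  2
So g(4) = 2.
Stack C is a plain Nim stack of size 5, so its Grundy value is 5.
Build the Grundy sequence for stack D with g(k) = mex{g(k−s) : s ∈ {2, 4, 6}, s ≤ k}:
k:     0  1  2  3  4  5  6  7  8  9 10 11 12 13
g(k):  0  0  1  1  2  2  3  3  0  0  1  1  2  2
So g(13) = 2.
The value of a disjunctive sum is the nim-sum of the parts.
Combined value = 7 ⊕ 2 ⊕ 5 ⊕ 2 = 2.

2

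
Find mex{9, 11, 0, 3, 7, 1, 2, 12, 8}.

The values 0, 1, 2, 3 are all present; 4 is the first non-negative integer missing from the set.

4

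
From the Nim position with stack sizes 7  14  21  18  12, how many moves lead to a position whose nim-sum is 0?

Nim-sum: 7 XOR 14 XOR 21 XOR 18 XOR 12 = 2.
The overall nim-sum is X = 2. A stack of size p has a winning move iff p XOR X < p (reduce it to p XOR X).
  7: 7 XOR 2 = 5 < 7 — winning move (to 5).
  14: 14 XOR 2 = 12 < 14 — winning move (to 12).
  21: 21 XOR 2 = 23 ≥ 21 — no move.
  18: 18 XOR 2 = 16 < 18 — winning move (to 16).
  12: 12 XOR 2 = 14 ≥ 12 — no move.
That gives 3 winning moves.

3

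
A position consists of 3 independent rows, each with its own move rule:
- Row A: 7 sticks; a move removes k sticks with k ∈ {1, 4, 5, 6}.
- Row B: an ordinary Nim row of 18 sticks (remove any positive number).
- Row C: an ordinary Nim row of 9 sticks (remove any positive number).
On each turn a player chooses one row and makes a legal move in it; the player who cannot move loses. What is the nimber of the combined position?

Build the Grundy sequence for row A with g(k) = mex{g(k−s) : s ∈ {1, 4, 5, 6}, s ≤ k}:
g(0) = mex{} = 0
g(1) = mex{0} = 1
g(2) = mex{1} = 0
g(3) = mex{0} = 1
g(4) = mex{0,1} = 2
g(5) = mex{0,1,2} = 3
g(6) = mex{0,1,3} = 2
g(7) = mex{0,1,2} = 3
So g(7) = 3.
Row B is a plain Nim row of size 18, so its Grundy value is 18.
Row C is a plain Nim row of size 9, so its Grundy value is 9.
By the Sprague-Grundy theorem, the Grundy value of a sum of independent games is the XOR of the component values.
Combined value = 3 XOR 18 XOR 9 = 24.

24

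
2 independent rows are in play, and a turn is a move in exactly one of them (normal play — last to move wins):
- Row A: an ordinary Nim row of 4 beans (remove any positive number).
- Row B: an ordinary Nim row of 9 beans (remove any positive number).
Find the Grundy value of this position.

13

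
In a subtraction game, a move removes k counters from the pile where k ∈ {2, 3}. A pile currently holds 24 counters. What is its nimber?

2

Build the Grundy sequence with g(k) = mex{g(k−s) : s ∈ {2, 3}, s ≤ k}:
k:     0  1  2  3  4  5  6  7  8  9 10 11 12 13 14 15 16 17 18 19 20 21 22 23 24
g(k):  0  0  1  1  2  0  0  1  1  2  0  0  1  1  2  0  0  1  1  2  0  0  1  1  2
So g(24) = 2.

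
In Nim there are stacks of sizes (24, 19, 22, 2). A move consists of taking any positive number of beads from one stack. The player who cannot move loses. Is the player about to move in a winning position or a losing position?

Winning position

Write each in binary and XOR column by column:
  11000  (24)
  10011  (19)
  10110  (22)
  00010  (2)
  -----
  11111  (31)
The nim-sum is 31 ≠ 0, so this is an N-position: the player to move can win.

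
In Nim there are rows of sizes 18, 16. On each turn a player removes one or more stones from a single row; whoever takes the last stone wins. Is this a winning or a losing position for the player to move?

Winning position

Compute the nim-sum pairwise:
18 XOR 16 = 2
The nim-sum is 2 ≠ 0, so this is an N-position: the player to move can win.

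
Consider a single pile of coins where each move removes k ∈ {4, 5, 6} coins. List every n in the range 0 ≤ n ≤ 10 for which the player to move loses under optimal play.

Compute g(0), g(1), … for moves {4, 5, 6}:
k:     0  1  2  3  4  5  6  7  8  9 10
g(k):  0  0  0  0  1  1  1  1  2  2  0
The P-positions (g = 0) in 0..10 are 0, 1, 2, 3, 10.

0, 1, 2, 3, 10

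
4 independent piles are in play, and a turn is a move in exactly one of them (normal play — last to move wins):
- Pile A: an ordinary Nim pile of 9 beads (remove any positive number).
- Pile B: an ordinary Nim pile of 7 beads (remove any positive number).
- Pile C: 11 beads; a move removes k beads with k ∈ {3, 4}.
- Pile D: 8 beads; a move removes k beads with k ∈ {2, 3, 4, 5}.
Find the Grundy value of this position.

15

Pile A is a plain Nim pile of size 9, so its Grundy value is 9.
Pile B is a plain Nim pile of size 7, so its Grundy value is 7.
Grundy values for pile C (subtraction set {3, 4}):
k:     0  1  2  3  4  5  6  7  8  9 10 11
g(k):  0  0  0  1  1  1  2  0  0  0  1  1
So g(11) = 1.
Grundy values for pile D (subtraction set {2, 3, 4, 5}):
g(0) = mex{} = 0
g(1) = mex{} = 0
g(2) = mex{0} = 1
g(3) = mex{0} = 1
g(4) = mex{0,1} = 2
g(5) = mex{0,1} = 2
g(6) = mex{0,1,2} = 3
g(7) = mex{1,2} = 0
g(8) = mex{1,2,3} = 0
So g(8) = 0.
The value of a disjunctive sum is the nim-sum of the parts.
Combined value = 9 ⊕ 7 ⊕ 1 ⊕ 0 = 15.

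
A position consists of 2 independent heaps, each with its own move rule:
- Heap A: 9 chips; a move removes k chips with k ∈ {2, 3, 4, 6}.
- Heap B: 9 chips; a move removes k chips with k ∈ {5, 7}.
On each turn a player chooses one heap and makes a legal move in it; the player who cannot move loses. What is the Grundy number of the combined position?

1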